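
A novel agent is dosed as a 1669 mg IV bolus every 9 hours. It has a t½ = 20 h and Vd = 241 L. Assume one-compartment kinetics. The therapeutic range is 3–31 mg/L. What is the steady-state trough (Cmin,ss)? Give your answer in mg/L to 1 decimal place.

18.9 mg/L

τ/t½ = 9/20 ≈ 0.45, so fraction remaining f = (1/2)^(9/20) ≈ 0.7320.
At steady state, accumulation factor R = 1/(1 − e^(−kτ)) ≈ 3.7313.
Single-dose peak C₀ = D/Vd = 1669/241 ≈ 6.925 mg/L.
Cmax,ss = C₀/(1 − f) ≈ 6.925/0.2680 ≈ 25.840 mg/L.
Steady-state trough Cmin,ss = Cmax,ss·f ≈ 25.840 × 0.7320 ≈ 18.915 mg/L.
Trough 18.9 mg/L vs MEC 3 mg/L: adequate.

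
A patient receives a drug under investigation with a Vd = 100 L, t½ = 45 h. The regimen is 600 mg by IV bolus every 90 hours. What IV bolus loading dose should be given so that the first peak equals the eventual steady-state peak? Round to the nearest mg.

f = (1/2)^(90/45) ≈ 0.250000; accumulation ratio R = 1/(1−f) ≈ 1.33333.
Loading dose to hit Cmax,ss on first dose: D_load = D_maint·R ≈ 600 × 1.33333 ≈ 800.00 mg.

800 mg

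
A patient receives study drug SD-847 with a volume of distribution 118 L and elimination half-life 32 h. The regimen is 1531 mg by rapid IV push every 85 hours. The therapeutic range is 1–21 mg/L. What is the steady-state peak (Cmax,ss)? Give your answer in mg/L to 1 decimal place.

15.4 mg/L

τ/t½ = 85/32 ≈ 2.6562, so fraction remaining f = (1/2)^(85/32) ≈ 0.1586.
Accumulation ratio R = 1/(1 − f) ≈ 1/0.8414 ≈ 1.1885.
Single-dose peak C₀ = D/Vd = 1531/118 ≈ 12.975 mg/L.
Cmax,ss = C₀/(1 − f) ≈ 12.975/0.8414 ≈ 15.421 mg/L.
Peak 15.4 mg/L vs MTC 21 mg/L: below toxic threshold.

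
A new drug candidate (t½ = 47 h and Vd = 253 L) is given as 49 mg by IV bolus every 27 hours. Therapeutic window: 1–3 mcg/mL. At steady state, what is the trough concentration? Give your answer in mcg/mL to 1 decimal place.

Over one 27-h interval, 27/47 ≈ 0.57447 half-lives elapse, leaving f ≈ 0.6715 of each dose.
At steady state, accumulation factor R = 1/(1 − e^(−kτ)) ≈ 3.0441.
Each bolus raises the concentration by D/Vd = 49/253 ≈ 0.194 mcg/mL.
Steady-state peak Cmax,ss = C₀·R ≈ 0.194 × 3.0441 ≈ 0.591 mcg/mL.
One interval later, Cmin,ss = Cmax,ss·e^(−kτ) ≈ 0.591 × 0.6715 ≈ 0.397 mcg/mL.
Trough 0.4 mcg/mL vs MEC 1 mcg/mL: subtherapeutic.

0.4 mcg/mL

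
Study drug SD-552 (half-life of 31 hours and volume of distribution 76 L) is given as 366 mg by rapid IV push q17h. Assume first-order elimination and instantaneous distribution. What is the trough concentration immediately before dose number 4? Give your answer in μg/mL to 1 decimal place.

f = (1/2)^(τ/t½) = (1/2)^(17/31) ≈ 0.6838.
C₀ = D/Vd = 366/76 ≈ 4.816 μg/mL.
Before the 4th dose, 3 doses have been given. Superposition: Cmin = C₀·(f + f² + … + f^3).
≈ 4.816 × (0.6838 + 0.4676 + 0.3197) ≈ 4.816 × 1.4711 ≈ 7.085 μg/mL.

7.1 μg/mL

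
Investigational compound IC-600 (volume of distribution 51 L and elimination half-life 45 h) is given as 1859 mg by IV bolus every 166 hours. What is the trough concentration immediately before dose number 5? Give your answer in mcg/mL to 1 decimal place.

f = (1/2)^(τ/t½) = (1/2)^(166/45) ≈ 0.0775.
C₀ = D/Vd = 1859/51 ≈ 36.451 mcg/mL.
Before the 5th dose, 4 doses have been given. Superposition: Cmin = C₀·(f + f² + … + f^4).
≈ 36.451 × (0.0775 + 0.0060 + 0.0005 + 0.0000) ≈ 36.451 × 0.0840 ≈ 3.062 mcg/mL.

3.1 mcg/mL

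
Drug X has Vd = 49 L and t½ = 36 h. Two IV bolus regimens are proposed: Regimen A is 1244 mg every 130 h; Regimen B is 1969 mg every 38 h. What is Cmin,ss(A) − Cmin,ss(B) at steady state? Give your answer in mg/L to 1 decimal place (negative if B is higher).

-35.0 mg/L

Regimen A: f = (1/2)^(130/36) ≈ 0.0818; Cmin,ss = (1244/49)·f/(1−f) ≈ 2.262 mg/L.
Regimen B: f = (1/2)^(38/36) ≈ 0.4811; Cmin,ss = (1969/49)·f/(1−f) ≈ 37.256 mg/L.
Difference ≈ 2.262 − 37.256 ≈ -34.994 mg/L.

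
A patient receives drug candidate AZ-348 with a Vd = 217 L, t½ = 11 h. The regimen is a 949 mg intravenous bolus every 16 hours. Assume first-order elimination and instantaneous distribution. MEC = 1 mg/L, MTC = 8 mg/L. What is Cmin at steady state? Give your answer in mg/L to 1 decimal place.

2.5 mg/L

Over one 16-h interval, 16/11 ≈ 1.4545 half-lives elapse, leaving f ≈ 0.3649 of each dose.
Accumulation ratio R = 1/(1 − f) ≈ 1/0.6351 ≈ 1.5746.
Single-dose peak C₀ = D/Vd = 949/217 ≈ 4.373 mg/L.
Steady-state peak Cmax,ss = C₀·R ≈ 4.373 × 1.5746 ≈ 6.886 mg/L.
Steady-state trough Cmin,ss = Cmax,ss·f ≈ 6.886 × 0.3649 ≈ 2.513 mg/L.
Trough 2.5 mg/L vs MEC 1 mg/L: adequate.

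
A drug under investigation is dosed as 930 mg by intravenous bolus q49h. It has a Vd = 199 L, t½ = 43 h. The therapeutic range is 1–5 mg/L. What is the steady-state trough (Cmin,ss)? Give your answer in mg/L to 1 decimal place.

3.9 mg/L

τ/t½ = 49/43 ≈ 1.1395, so fraction remaining f = (1/2)^(49/43) ≈ 0.4539.
Each bolus raises the concentration by D/Vd = 930/199 ≈ 4.673 mg/L.
Steady-state trough Cmin,ss = C₀·f/(1−f) ≈ 4.673 × 0.4539/0.5461 ≈ 3.884 mg/L.
Trough 3.9 mg/L vs MEC 1 mg/L: adequate.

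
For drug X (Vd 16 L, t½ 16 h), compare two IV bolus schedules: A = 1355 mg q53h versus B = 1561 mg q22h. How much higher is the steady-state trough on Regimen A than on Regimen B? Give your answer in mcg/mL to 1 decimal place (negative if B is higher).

-51.7 mcg/mL

Regimen A: f = (1/2)^(53/16) ≈ 0.1007; Cmin,ss = (1355/16)·f/(1−f) ≈ 9.483 mcg/mL.
Regimen B: f = (1/2)^(22/16) ≈ 0.3856; Cmin,ss = (1561/16)·f/(1−f) ≈ 61.231 mcg/mL.
Difference ≈ 9.483 − 61.231 ≈ -51.748 mcg/mL.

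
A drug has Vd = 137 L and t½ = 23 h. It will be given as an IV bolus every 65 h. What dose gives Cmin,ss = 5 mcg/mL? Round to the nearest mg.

τ/t½ = 65/23 ≈ 2.8261, so f = (1/2)^(65/23) ≈ 0.141014.
Cmin,ss = (D/Vd)·f/(1−f), so D = Cmin,ss·Vd·(1−f)/f.
D = 5 × 137 × (1−f)/f ≈ 5 × 137 × 6.09149 ≈ 4172.67 mg.

4173 mg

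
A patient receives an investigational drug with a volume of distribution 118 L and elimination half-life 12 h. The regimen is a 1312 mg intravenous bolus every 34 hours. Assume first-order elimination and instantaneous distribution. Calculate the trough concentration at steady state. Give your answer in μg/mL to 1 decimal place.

1.8 μg/mL

Over one 34-h interval, 34/12 ≈ 2.8333 half-lives elapse, leaving f ≈ 0.1403 of each dose.
At steady state, accumulation factor R = 1/(1 − e^(−kτ)) ≈ 1.1632.
Single-dose peak C₀ = D/Vd = 1312/118 ≈ 11.119 μg/mL.
Cmax,ss = C₀/(1 − f) ≈ 11.119/0.8597 ≈ 12.934 μg/mL.
One interval later, Cmin,ss = Cmax,ss·e^(−kτ) ≈ 12.934 × 0.1403 ≈ 1.815 μg/mL.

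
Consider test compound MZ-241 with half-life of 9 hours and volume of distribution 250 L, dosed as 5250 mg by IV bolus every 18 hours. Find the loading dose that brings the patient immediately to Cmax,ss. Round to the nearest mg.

7000 mg

f = (1/2)^(18/9) ≈ 0.250000; accumulation ratio R = 1/(1−f) ≈ 1.33333.
Loading dose to hit Cmax,ss on first dose: D_load = D_maint·R ≈ 5250 × 1.33333 ≈ 6999.98 mg.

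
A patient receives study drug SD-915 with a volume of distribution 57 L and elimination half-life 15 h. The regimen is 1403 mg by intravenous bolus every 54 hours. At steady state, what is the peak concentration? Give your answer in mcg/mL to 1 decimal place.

Over one 54-h interval, 54/15 ≈ 3.6 half-lives elapse, leaving f ≈ 0.0825 of each dose.
Accumulation ratio R = 1/(1 − f) ≈ 1/0.9175 ≈ 1.0899.
Single-dose peak C₀ = D/Vd = 1403/57 ≈ 24.614 mcg/mL.
Cmax,ss = C₀/(1 − f) ≈ 24.614/0.9175 ≈ 26.827 mcg/mL.

26.8 mcg/mL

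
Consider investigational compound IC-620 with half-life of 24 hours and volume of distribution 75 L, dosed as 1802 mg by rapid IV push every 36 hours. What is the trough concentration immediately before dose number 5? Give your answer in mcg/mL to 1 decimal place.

f = (1/2)^(τ/t½) = (1/2)^(36/24) ≈ 0.3536.
C₀ = D/Vd = 1802/75 ≈ 24.027 mcg/mL.
Before the 5th dose, 4 doses have been given. Superposition: Cmin = C₀·(f + f² + … + f^4).
≈ 24.027 × (0.3536 + 0.1250 + 0.0442 + 0.0156) ≈ 24.027 × 0.5384 ≈ 12.936 mcg/mL.

12.9 mcg/mL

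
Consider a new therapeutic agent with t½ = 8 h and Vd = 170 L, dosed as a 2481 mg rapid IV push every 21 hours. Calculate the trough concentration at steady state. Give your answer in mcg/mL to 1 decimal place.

2.8 mcg/mL

τ/t½ = 21/8 ≈ 2.625, so fraction remaining f = (1/2)^(21/8) ≈ 0.1621.
Single-dose peak C₀ = D/Vd = 2481/170 ≈ 14.594 mcg/mL.
Steady-state trough Cmin,ss = C₀·f/(1−f) ≈ 14.594 × 0.1621/0.8379 ≈ 2.823 mcg/mL.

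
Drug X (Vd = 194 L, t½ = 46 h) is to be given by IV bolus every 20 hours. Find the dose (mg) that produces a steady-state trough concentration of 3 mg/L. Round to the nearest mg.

205 mg

τ/t½ = 20/46 ≈ 0.43478, so f = (1/2)^(20/46) ≈ 0.739805.
Cmin,ss = (D/Vd)·f/(1−f), so D = Cmin,ss·Vd·(1−f)/f.
D = 3 × 194 × (1−f)/f ≈ 3 × 194 × 0.35171 ≈ 204.70 mg.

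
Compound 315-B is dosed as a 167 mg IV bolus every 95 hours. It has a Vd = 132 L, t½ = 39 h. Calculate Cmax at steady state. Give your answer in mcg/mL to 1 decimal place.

1.6 mcg/mL

Over one 95-h interval, 95/39 ≈ 2.4359 half-lives elapse, leaving f ≈ 0.1848 of each dose.
At steady state, accumulation factor R = 1/(1 − e^(−kτ)) ≈ 1.2267.
Single-dose peak C₀ = D/Vd = 167/132 ≈ 1.265 mcg/mL.
Steady-state peak Cmax,ss = C₀·R ≈ 1.265 × 1.2267 ≈ 1.552 mcg/mL.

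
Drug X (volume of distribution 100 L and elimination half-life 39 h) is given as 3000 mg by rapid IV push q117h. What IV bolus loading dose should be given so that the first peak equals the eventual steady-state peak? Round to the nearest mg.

f = (1/2)^(117/39) ≈ 0.125000; accumulation ratio R = 1/(1−f) ≈ 1.14286.
Loading dose to hit Cmax,ss on first dose: D_load = D_maint·R ≈ 3000 × 1.14286 ≈ 3428.58 mg.

3429 mg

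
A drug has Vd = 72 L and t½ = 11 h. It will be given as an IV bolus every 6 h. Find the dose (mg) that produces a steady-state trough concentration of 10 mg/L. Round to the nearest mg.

τ/t½ = 6/11 ≈ 0.54545, so f = (1/2)^(6/11) ≈ 0.685175.
Cmin,ss = (D/Vd)·f/(1−f), so D = Cmin,ss·Vd·(1−f)/f.
D = 10 × 72 × (1−f)/f ≈ 10 × 72 × 0.45948 ≈ 330.83 mg.

331 mg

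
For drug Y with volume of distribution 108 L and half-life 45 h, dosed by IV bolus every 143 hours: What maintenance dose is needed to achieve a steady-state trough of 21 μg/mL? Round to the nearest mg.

18255 mg

τ/t½ = 143/45 ≈ 3.1778, so f = (1/2)^(143/45) ≈ 0.110508.
Cmin,ss = (D/Vd)·f/(1−f), so D = Cmin,ss·Vd·(1−f)/f.
D = 21 × 108 × (1−f)/f ≈ 21 × 108 × 8.04912 ≈ 18255.40 mg.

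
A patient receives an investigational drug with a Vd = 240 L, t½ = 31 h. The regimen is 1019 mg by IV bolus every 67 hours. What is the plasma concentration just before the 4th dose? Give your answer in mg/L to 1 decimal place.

1.2 mg/L

f = (1/2)^(τ/t½) = (1/2)^(67/31) ≈ 0.2236.
C₀ = D/Vd = 1019/240 ≈ 4.246 mg/L.
Before the 4th dose, 3 doses have been given. Superposition: Cmin = C₀·(f + f² + … + f^3).
≈ 4.246 × (0.2236 + 0.0500 + 0.0112) ≈ 4.246 × 0.2848 ≈ 1.209 mg/L.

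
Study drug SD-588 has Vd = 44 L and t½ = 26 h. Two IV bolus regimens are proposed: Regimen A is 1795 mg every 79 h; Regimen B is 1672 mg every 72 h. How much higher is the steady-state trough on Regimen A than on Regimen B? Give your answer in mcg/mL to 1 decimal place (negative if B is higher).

Regimen A: f = (1/2)^(79/26) ≈ 0.1217; Cmin,ss = (1795/44)·f/(1−f) ≈ 5.653 mcg/mL.
Regimen B: f = (1/2)^(72/26) ≈ 0.1467; Cmin,ss = (1672/44)·f/(1−f) ≈ 6.533 mcg/mL.
Difference ≈ 5.653 − 6.533 ≈ -0.880 mcg/mL.

-0.9 mcg/mL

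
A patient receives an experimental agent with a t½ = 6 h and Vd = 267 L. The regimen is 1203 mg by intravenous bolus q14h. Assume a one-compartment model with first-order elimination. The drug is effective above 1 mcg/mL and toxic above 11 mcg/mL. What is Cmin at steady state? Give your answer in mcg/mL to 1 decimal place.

τ/t½ = 14/6 ≈ 2.3333, so fraction remaining f = (1/2)^(14/6) ≈ 0.1984.
Single-dose peak C₀ = D/Vd = 1203/267 ≈ 4.506 mcg/mL.
Steady-state trough Cmin,ss = C₀·f/(1−f) ≈ 4.506 × 0.1984/0.8016 ≈ 1.115 mcg/mL.
Trough 1.1 mcg/mL vs MEC 1 mcg/mL: adequate.

1.1 mcg/mL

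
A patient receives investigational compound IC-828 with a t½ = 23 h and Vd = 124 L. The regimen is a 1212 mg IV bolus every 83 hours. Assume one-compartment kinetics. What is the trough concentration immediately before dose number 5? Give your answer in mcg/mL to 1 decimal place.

f = (1/2)^(τ/t½) = (1/2)^(83/23) ≈ 0.0820.
C₀ = D/Vd = 1212/124 ≈ 9.774 mcg/mL.
Before the 5th dose, 4 doses have been given. Superposition: Cmin = C₀·(f + f² + … + f^4).
≈ 9.774 × (0.0820 + 0.0067 + 0.0006 + 0.0000) ≈ 9.774 × 0.0893 ≈ 0.873 mcg/mL.

0.9 mcg/mL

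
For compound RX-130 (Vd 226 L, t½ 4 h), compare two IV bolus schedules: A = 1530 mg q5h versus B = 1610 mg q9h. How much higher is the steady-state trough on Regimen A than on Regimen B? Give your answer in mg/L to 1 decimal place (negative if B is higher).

3.0 mg/L

Regimen A: f = (1/2)^(5/4) ≈ 0.4204; Cmin,ss = (1530/226)·f/(1−f) ≈ 4.910 mg/L.
Regimen B: f = (1/2)^(9/4) ≈ 0.2102; Cmin,ss = (1610/226)·f/(1−f) ≈ 1.896 mg/L.
Difference ≈ 4.910 − 1.896 ≈ 3.014 mg/L.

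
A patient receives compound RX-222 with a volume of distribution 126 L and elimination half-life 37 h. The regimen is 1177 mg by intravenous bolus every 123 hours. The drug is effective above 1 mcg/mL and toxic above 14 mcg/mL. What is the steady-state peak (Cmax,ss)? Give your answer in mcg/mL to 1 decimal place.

10.4 mcg/mL

τ/t½ = 123/37 ≈ 3.3243, so fraction remaining f = (1/2)^(123/37) ≈ 0.0998.
At steady state, accumulation factor R = 1/(1 − e^(−kτ)) ≈ 1.1109.
Each bolus raises the concentration by D/Vd = 1177/126 ≈ 9.341 mcg/mL.
Steady-state peak Cmax,ss = C₀·R ≈ 9.341 × 1.1109 ≈ 10.377 mcg/mL.
Peak 10.4 mcg/mL vs MTC 14 mcg/mL: below toxic threshold.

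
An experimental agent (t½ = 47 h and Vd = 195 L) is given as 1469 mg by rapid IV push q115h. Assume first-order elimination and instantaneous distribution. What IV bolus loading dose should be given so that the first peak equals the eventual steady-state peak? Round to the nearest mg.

1799 mg

f = (1/2)^(115/47) ≈ 0.183416; accumulation ratio R = 1/(1−f) ≈ 1.22461.
Loading dose to hit Cmax,ss on first dose: D_load = D_maint·R ≈ 1469 × 1.22461 ≈ 1798.95 mg.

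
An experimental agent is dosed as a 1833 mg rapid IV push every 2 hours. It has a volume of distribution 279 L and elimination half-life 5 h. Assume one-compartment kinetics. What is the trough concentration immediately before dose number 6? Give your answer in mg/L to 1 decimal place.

15.4 mg/L

f = (1/2)^(τ/t½) = (1/2)^(2/5) ≈ 0.7579.
C₀ = D/Vd = 1833/279 ≈ 6.570 mg/L.
Before the 6th dose, 5 doses have been given. Superposition: Cmin = C₀·(f + f² + … + f^5).
≈ 6.570 × (0.7579 + 0.5744 + 0.4353 + 0.3299 + 0.2501) ≈ 6.570 × 2.3476 ≈ 15.424 mg/L.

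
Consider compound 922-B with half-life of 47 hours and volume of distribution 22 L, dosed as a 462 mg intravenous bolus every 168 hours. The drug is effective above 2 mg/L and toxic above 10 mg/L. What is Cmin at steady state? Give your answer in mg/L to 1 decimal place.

1.9 mg/L

k = ln2/t½ = ln2/47 ≈ 0.014748 h⁻¹; fraction remaining f = e^(−kτ) = e^(−0.014748×168) ≈ 0.0839.
Single-dose peak C₀ = D/Vd = 462/22 ≈ 21.000 mg/L.
Steady-state trough Cmin,ss = C₀·f/(1−f) ≈ 21.000 × 0.0839/0.9161 ≈ 1.923 mg/L.
Trough 1.9 mg/L vs MEC 2 mg/L: subtherapeutic.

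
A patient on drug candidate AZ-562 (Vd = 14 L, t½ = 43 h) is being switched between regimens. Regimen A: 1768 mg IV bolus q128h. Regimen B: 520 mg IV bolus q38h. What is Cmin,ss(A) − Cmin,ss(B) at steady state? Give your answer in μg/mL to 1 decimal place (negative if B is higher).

Regimen A: f = (1/2)^(128/43) ≈ 0.1270; Cmin,ss = (1768/14)·f/(1−f) ≈ 18.371 μg/mL.
Regimen B: f = (1/2)^(38/43) ≈ 0.5420; Cmin,ss = (520/14)·f/(1−f) ≈ 43.955 μg/mL.
Difference ≈ 18.371 − 43.955 ≈ -25.584 μg/mL.

-25.6 μg/mL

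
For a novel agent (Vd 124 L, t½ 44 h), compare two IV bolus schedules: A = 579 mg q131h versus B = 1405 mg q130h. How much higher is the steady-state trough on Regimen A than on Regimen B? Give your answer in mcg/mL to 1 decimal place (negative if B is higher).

Regimen A: f = (1/2)^(131/44) ≈ 0.1270; Cmin,ss = (579/124)·f/(1−f) ≈ 0.679 mcg/mL.
Regimen B: f = (1/2)^(130/44) ≈ 0.1290; Cmin,ss = (1405/124)·f/(1−f) ≈ 1.678 mcg/mL.
Difference ≈ 0.679 − 1.678 ≈ -0.999 mcg/mL.

-1.0 mcg/mL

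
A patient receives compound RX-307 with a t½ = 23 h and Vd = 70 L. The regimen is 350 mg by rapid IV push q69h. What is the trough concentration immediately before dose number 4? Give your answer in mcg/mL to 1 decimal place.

0.7 mcg/mL

f = (1/2)^(τ/t½) = (1/2)^(69/23) ≈ 0.1250.
C₀ = D/Vd = 350/70 ≈ 5.000 mcg/mL.
Before the 4th dose, 3 doses have been given. Superposition: Cmin = C₀·(f + f² + … + f^3).
≈ 5.000 × (0.1250 + 0.0156 + 0.0020) ≈ 5.000 × 0.1426 ≈ 0.713 mcg/mL.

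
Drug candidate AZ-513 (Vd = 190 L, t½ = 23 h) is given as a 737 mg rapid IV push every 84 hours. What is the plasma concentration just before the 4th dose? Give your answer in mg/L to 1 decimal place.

f = (1/2)^(τ/t½) = (1/2)^(84/23) ≈ 0.0795.
C₀ = D/Vd = 737/190 ≈ 3.879 mg/L.
Before the 4th dose, 3 doses have been given. Superposition: Cmin = C₀·(f + f² + … + f^3).
≈ 3.879 × (0.0795 + 0.0063 + 0.0005) ≈ 3.879 × 0.0863 ≈ 0.335 mg/L.

0.3 mg/L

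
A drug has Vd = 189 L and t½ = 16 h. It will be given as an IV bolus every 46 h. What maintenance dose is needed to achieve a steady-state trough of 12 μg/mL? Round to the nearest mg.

τ/t½ = 46/16 ≈ 2.875, so f = (1/2)^(46/16) ≈ 0.136313.
Cmin,ss = (D/Vd)·f/(1−f), so D = Cmin,ss·Vd·(1−f)/f.
D = 12 × 189 × (1−f)/f ≈ 12 × 189 × 6.33606 ≈ 14370.18 mg.

14370 mg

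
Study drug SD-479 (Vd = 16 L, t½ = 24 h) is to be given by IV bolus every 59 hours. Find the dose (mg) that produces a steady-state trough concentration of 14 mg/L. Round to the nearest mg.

1007 mg

τ/t½ = 59/24 ≈ 2.4583, so f = (1/2)^(59/24) ≈ 0.181957.
Cmin,ss = (D/Vd)·f/(1−f), so D = Cmin,ss·Vd·(1−f)/f.
D = 14 × 16 × (1−f)/f ≈ 14 × 16 × 4.49580 ≈ 1007.06 mg.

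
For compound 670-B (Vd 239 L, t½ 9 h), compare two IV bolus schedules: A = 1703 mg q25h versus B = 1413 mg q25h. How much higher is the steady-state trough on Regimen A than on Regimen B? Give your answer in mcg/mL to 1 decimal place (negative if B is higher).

0.2 mcg/mL

Regimen A: f = (1/2)^(25/9) ≈ 0.1458; Cmin,ss = (1703/239)·f/(1−f) ≈ 1.216 mcg/mL.
Regimen B: f = (1/2)^(25/9) ≈ 0.1458; Cmin,ss = (1413/239)·f/(1−f) ≈ 1.009 mcg/mL.
Difference ≈ 1.216 − 1.009 ≈ 0.207 mcg/mL.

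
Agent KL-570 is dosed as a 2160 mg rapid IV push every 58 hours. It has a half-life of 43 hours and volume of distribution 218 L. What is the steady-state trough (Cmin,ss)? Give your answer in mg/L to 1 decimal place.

6.4 mg/L

k = ln2/t½ = ln2/43 ≈ 0.016120 h⁻¹; fraction remaining f = e^(−kτ) = e^(−0.016120×58) ≈ 0.3926.
Single-dose peak C₀ = D/Vd = 2160/218 ≈ 9.908 mg/L.
Steady-state trough Cmin,ss = C₀·f/(1−f) ≈ 9.908 × 0.3926/0.6074 ≈ 6.404 mg/L.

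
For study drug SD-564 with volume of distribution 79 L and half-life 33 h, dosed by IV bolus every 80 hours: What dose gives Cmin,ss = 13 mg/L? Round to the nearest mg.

4485 mg

τ/t½ = 80/33 ≈ 2.4242, so f = (1/2)^(80/33) ≈ 0.186307.
Cmin,ss = (D/Vd)·f/(1−f), so D = Cmin,ss·Vd·(1−f)/f.
D = 13 × 79 × (1−f)/f ≈ 13 × 79 × 4.36748 ≈ 4485.40 mg.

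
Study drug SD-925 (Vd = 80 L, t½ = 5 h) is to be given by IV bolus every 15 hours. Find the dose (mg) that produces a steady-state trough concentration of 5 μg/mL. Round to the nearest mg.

τ/t½ = 15/5 ≈ 3, so f = (1/2)^(15/5) ≈ 0.125000.
Cmin,ss = (D/Vd)·f/(1−f), so D = Cmin,ss·Vd·(1−f)/f.
D = 5 × 80 × (1−f)/f ≈ 5 × 80 × 7.00000 ≈ 2800.00 mg.

2800 mg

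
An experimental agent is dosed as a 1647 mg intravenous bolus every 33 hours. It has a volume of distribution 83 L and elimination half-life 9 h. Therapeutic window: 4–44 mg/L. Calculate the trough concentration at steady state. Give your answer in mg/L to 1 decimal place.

1.7 mg/L

k = ln2/t½ = ln2/9 ≈ 0.077016 h⁻¹; fraction remaining f = e^(−kτ) = e^(−0.077016×33) ≈ 0.0787.
Each bolus raises the concentration by D/Vd = 1647/83 ≈ 19.843 mg/L.
Steady-state trough Cmin,ss = C₀·f/(1−f) ≈ 19.843 × 0.0787/0.9213 ≈ 1.695 mg/L.
Trough 1.7 mg/L vs MEC 4 mg/L: subtherapeutic.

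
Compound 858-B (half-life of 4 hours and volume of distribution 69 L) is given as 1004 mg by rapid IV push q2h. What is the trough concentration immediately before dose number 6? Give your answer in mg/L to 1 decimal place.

f = (1/2)^(τ/t½) = (1/2)^(2/4) ≈ 0.7071.
C₀ = D/Vd = 1004/69 ≈ 14.551 mg/L.
Before the 6th dose, 5 doses have been given. Superposition: Cmin = C₀·(f + f² + … + f^5).
≈ 14.551 × (0.7071 + 0.5000 + 0.3535 + 0.2500 + 0.1768) ≈ 14.551 × 1.9874 ≈ 28.919 mg/L.

28.9 mg/L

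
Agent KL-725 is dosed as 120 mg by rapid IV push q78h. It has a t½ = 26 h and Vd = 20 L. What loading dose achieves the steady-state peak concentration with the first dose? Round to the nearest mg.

137 mg

f = (1/2)^(78/26) ≈ 0.125000; accumulation ratio R = 1/(1−f) ≈ 1.14286.
Loading dose to hit Cmax,ss on first dose: D_load = D_maint·R ≈ 120 × 1.14286 ≈ 137.14 mg.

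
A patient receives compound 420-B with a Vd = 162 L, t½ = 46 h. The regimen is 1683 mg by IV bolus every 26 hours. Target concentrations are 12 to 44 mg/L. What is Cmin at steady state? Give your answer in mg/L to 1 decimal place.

21.7 mg/L

Over one 26-h interval, 26/46 ≈ 0.56522 half-lives elapse, leaving f ≈ 0.6759 of each dose.
At steady state, accumulation factor R = 1/(1 − e^(−kτ)) ≈ 3.0855.
Single-dose peak C₀ = D/Vd = 1683/162 ≈ 10.389 mg/L.
Steady-state peak Cmax,ss = C₀·R ≈ 10.389 × 3.0855 ≈ 32.055 mg/L.
One interval later, Cmin,ss = Cmax,ss·e^(−kτ) ≈ 32.055 × 0.6759 ≈ 21.666 mg/L.
Trough 21.7 mg/L vs MEC 12 mg/L: adequate.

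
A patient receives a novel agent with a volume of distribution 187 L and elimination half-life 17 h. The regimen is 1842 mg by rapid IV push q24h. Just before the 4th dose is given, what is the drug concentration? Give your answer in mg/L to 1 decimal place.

5.6 mg/L

f = (1/2)^(τ/t½) = (1/2)^(24/17) ≈ 0.3759.
C₀ = D/Vd = 1842/187 ≈ 9.850 mg/L.
Before the 4th dose, 3 doses have been given. Superposition: Cmin = C₀·(f + f² + … + f^3).
≈ 9.850 × (0.3759 + 0.1413 + 0.0531) ≈ 9.850 × 0.5703 ≈ 5.617 mg/L.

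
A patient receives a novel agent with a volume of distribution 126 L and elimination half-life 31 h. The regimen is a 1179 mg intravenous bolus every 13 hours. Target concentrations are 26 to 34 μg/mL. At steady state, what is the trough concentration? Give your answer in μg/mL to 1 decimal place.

Over one 13-h interval, 13/31 ≈ 0.41935 half-lives elapse, leaving f ≈ 0.7478 of each dose.
At steady state, accumulation factor R = 1/(1 − e^(−kτ)) ≈ 3.9651.
Single-dose peak C₀ = D/Vd = 1179/126 ≈ 9.357 μg/mL.
Cmax,ss = C₀/(1 − f) ≈ 9.357/0.2522 ≈ 37.102 μg/mL.
One interval later, Cmin,ss = Cmax,ss·e^(−kτ) ≈ 37.102 × 0.7478 ≈ 27.745 μg/mL.
Trough 27.7 μg/mL vs MEC 26 μg/mL: adequate.

27.7 μg/mL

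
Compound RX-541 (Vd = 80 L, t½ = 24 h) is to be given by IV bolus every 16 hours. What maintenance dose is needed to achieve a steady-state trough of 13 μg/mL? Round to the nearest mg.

611 mg

τ/t½ = 16/24 ≈ 0.66667, so f = (1/2)^(16/24) ≈ 0.629961.
Cmin,ss = (D/Vd)·f/(1−f), so D = Cmin,ss·Vd·(1−f)/f.
D = 13 × 80 × (1−f)/f ≈ 13 × 80 × 0.58740 ≈ 610.90 mg.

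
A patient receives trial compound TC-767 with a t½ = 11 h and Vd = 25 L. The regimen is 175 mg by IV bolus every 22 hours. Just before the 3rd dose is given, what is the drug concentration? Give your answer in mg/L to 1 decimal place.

f = (1/2)^(τ/t½) = (1/2)^(22/11) ≈ 0.2500.
C₀ = D/Vd = 175/25 ≈ 7.000 mg/L.
Before the 3rd dose, 2 doses have been given. Superposition: Cmin = C₀·(f + f²).
≈ 7.000 × (0.2500 + 0.0625) ≈ 7.000 × 0.3125 ≈ 2.188 mg/L.

2.2 mg/L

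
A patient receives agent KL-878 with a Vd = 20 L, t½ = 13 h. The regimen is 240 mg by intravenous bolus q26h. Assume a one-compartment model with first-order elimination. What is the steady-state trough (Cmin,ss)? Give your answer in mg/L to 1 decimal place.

4.0 mg/L

τ = 26 h = 2 half-lives, so f = (1/2)^2 = 0.25.
Accumulation ratio R = 1/(1 − f) = 1/0.75 = 4/3.
Single-dose peak C₀ = D/Vd = 240/20 = 12 mg/L.
Steady-state peak Cmax,ss = C₀·R = 12 × 4/3 ≈ 16.000 mg/L.
Steady-state trough Cmin,ss = Cmax,ss·f ≈ 16.000 × 0.25 ≈ 4.000 mg/L.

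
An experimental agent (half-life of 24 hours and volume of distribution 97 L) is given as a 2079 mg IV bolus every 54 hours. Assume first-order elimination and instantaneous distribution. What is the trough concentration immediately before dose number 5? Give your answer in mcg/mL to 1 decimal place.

5.7 mcg/mL

f = (1/2)^(τ/t½) = (1/2)^(54/24) ≈ 0.2102.
C₀ = D/Vd = 2079/97 ≈ 21.433 mcg/mL.
Before the 5th dose, 4 doses have been given. Superposition: Cmin = C₀·(f + f² + … + f^4).
≈ 21.433 × (0.2102 + 0.0442 + 0.0093 + 0.0020) ≈ 21.433 × 0.2657 ≈ 5.695 mcg/mL.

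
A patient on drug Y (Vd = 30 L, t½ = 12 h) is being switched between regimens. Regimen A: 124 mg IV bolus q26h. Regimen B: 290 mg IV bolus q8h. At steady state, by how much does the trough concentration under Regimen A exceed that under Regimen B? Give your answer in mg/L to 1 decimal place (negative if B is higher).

-15.3 mg/L

Regimen A: f = (1/2)^(26/12) ≈ 0.2227; Cmin,ss = (124/30)·f/(1−f) ≈ 1.184 mg/L.
Regimen B: f = (1/2)^(8/12) ≈ 0.6300; Cmin,ss = (290/30)·f/(1−f) ≈ 16.459 mg/L.
Difference ≈ 1.184 − 16.459 ≈ -15.275 mg/L.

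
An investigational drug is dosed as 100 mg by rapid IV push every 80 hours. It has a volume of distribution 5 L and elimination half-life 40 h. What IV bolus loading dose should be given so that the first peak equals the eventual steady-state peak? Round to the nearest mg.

f = (1/2)^(80/40) ≈ 0.250000; accumulation ratio R = 1/(1−f) ≈ 1.33333.
Loading dose to hit Cmax,ss on first dose: D_load = D_maint·R ≈ 100 × 1.33333 ≈ 133.33 mg.

133 mg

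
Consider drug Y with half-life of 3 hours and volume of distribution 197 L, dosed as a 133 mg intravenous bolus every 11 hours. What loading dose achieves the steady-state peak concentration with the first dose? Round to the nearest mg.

144 mg

f = (1/2)^(11/3) ≈ 0.078745; accumulation ratio R = 1/(1−f) ≈ 1.08548.
Loading dose to hit Cmax,ss on first dose: D_load = D_maint·R ≈ 133 × 1.08548 ≈ 144.37 mg.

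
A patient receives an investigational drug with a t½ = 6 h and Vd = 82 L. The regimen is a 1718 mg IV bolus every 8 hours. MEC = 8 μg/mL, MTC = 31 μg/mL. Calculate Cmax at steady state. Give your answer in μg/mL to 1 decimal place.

τ/t½ = 8/6 ≈ 1.3333, so fraction remaining f = (1/2)^(8/6) ≈ 0.3969.
At steady state, accumulation factor R = 1/(1 − e^(−kτ)) ≈ 1.6581.
Single-dose peak C₀ = D/Vd = 1718/82 ≈ 20.951 μg/mL.
Cmax,ss = C₀/(1 − f) ≈ 20.951/0.6031 ≈ 34.739 μg/mL.
Peak 34.7 μg/mL vs MTC 31 μg/mL: exceeds toxic threshold.

34.7 μg/mL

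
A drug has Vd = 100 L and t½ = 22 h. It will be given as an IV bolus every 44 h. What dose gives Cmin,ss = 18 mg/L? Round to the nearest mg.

5400 mg

τ/t½ = 44/22 ≈ 2, so f = (1/2)^(44/22) ≈ 0.250000.
Cmin,ss = (D/Vd)·f/(1−f), so D = Cmin,ss·Vd·(1−f)/f.
D = 18 × 100 × (1−f)/f ≈ 18 × 100 × 3.00000 ≈ 5400.00 mg.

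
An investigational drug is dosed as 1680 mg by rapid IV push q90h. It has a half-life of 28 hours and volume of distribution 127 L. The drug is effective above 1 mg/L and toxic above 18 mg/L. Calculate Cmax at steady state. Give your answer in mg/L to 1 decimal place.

τ/t½ = 90/28 ≈ 3.2143, so fraction remaining f = (1/2)^(90/28) ≈ 0.1077.
Accumulation ratio R = 1/(1 − f) ≈ 1/0.8923 ≈ 1.1207.
Single-dose peak C₀ = D/Vd = 1680/127 ≈ 13.228 mg/L.
Steady-state peak Cmax,ss = C₀·R ≈ 13.228 × 1.1207 ≈ 14.825 mg/L.
Peak 14.8 mg/L vs MTC 18 mg/L: below toxic threshold.

14.8 mg/L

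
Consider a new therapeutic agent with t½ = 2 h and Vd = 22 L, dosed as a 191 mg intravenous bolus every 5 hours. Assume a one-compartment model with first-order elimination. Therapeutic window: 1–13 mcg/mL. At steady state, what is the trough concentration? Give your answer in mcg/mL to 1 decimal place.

Over one 5-h interval, 5/2 ≈ 2.5 half-lives elapse, leaving f ≈ 0.1768 of each dose.
Single-dose peak C₀ = D/Vd = 191/22 ≈ 8.682 mcg/mL.
Steady-state trough Cmin,ss = C₀·f/(1−f) ≈ 8.682 × 0.1768/0.8232 ≈ 1.865 mcg/mL.
Trough 1.9 mcg/mL vs MEC 1 mcg/mL: adequate.

1.9 mcg/mL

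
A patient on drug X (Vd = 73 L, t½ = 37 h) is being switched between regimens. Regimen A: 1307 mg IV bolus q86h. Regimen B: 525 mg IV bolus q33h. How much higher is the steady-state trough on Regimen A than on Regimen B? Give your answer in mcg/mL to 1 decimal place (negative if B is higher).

Regimen A: f = (1/2)^(86/37) ≈ 0.1997; Cmin,ss = (1307/73)·f/(1−f) ≈ 4.468 mcg/mL.
Regimen B: f = (1/2)^(33/37) ≈ 0.5389; Cmin,ss = (525/73)·f/(1−f) ≈ 8.405 mcg/mL.
Difference ≈ 4.468 − 8.405 ≈ -3.937 mcg/mL.

-3.9 mcg/mL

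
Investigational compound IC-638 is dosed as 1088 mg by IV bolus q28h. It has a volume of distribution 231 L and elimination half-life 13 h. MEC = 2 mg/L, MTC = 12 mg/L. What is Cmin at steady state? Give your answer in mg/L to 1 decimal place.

1.4 mg/L

τ/t½ = 28/13 ≈ 2.1538, so fraction remaining f = (1/2)^(28/13) ≈ 0.2247.
Accumulation ratio R = 1/(1 − f) ≈ 1/0.7753 ≈ 1.2898.
Single-dose peak C₀ = D/Vd = 1088/231 ≈ 4.710 mg/L.
Steady-state peak Cmax,ss = C₀·R ≈ 4.710 × 1.2898 ≈ 6.075 mg/L.
Steady-state trough Cmin,ss = Cmax,ss·f ≈ 6.075 × 0.2247 ≈ 1.365 mg/L.
Trough 1.4 mg/L vs MEC 2 mg/L: subtherapeutic.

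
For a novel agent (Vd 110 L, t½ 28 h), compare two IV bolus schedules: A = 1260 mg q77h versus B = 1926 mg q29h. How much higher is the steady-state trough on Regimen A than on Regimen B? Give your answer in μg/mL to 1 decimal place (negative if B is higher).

-14.7 μg/mL

Regimen A: f = (1/2)^(77/28) ≈ 0.1487; Cmin,ss = (1260/110)·f/(1−f) ≈ 2.001 μg/mL.
Regimen B: f = (1/2)^(29/28) ≈ 0.4878; Cmin,ss = (1926/110)·f/(1−f) ≈ 16.675 μg/mL.
Difference ≈ 2.001 − 16.675 ≈ -14.674 μg/mL.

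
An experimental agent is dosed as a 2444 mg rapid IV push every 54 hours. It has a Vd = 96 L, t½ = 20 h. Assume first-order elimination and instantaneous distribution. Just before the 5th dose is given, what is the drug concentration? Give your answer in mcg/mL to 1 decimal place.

4.6 mcg/mL

f = (1/2)^(τ/t½) = (1/2)^(54/20) ≈ 0.1539.
C₀ = D/Vd = 2444/96 ≈ 25.458 mcg/mL.
Before the 5th dose, 4 doses have been given. Superposition: Cmin = C₀·(f + f² + … + f^4).
≈ 25.458 × (0.1539 + 0.0237 + 0.0036 + 0.0006) ≈ 25.458 × 0.1818 ≈ 4.628 mcg/mL.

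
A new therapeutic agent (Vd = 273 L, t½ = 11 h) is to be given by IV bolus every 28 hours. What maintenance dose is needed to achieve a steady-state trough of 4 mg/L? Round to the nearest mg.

τ/t½ = 28/11 ≈ 2.5455, so f = (1/2)^(28/11) ≈ 0.171294.
Cmin,ss = (D/Vd)·f/(1−f), so D = Cmin,ss·Vd·(1−f)/f.
D = 4 × 273 × (1−f)/f ≈ 4 × 273 × 4.83792 ≈ 5283.01 mg.

5283 mg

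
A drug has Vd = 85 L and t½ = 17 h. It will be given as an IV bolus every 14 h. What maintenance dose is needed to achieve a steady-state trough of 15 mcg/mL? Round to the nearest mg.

981 mg

τ/t½ = 14/17 ≈ 0.82353, so f = (1/2)^(14/17) ≈ 0.565058.
Cmin,ss = (D/Vd)·f/(1−f), so D = Cmin,ss·Vd·(1−f)/f.
D = 15 × 85 × (1−f)/f ≈ 15 × 85 × 0.76973 ≈ 981.41 mg.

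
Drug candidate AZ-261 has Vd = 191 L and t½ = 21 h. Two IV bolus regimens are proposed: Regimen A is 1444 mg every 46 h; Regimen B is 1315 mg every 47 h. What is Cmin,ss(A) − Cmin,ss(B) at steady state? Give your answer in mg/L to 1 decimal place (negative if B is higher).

Regimen A: f = (1/2)^(46/21) ≈ 0.2191; Cmin,ss = (1444/191)·f/(1−f) ≈ 2.121 mg/L.
Regimen B: f = (1/2)^(47/21) ≈ 0.2120; Cmin,ss = (1315/191)·f/(1−f) ≈ 1.852 mg/L.
Difference ≈ 2.121 − 1.852 ≈ 0.269 mg/L.

0.3 mg/L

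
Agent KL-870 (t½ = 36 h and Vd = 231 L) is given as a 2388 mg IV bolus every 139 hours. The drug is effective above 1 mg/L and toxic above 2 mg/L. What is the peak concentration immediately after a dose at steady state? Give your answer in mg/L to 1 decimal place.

11.1 mg/L

Over one 139-h interval, 139/36 ≈ 3.8611 half-lives elapse, leaving f ≈ 0.0688 of each dose.
Accumulation ratio R = 1/(1 − f) ≈ 1/0.9312 ≈ 1.0739.
Single-dose peak C₀ = D/Vd = 2388/231 ≈ 10.338 mg/L.
Steady-state peak Cmax,ss = C₀·R ≈ 10.338 × 1.0739 ≈ 11.102 mg/L.
Peak 11.1 mg/L vs MTC 2 mg/L: exceeds toxic threshold.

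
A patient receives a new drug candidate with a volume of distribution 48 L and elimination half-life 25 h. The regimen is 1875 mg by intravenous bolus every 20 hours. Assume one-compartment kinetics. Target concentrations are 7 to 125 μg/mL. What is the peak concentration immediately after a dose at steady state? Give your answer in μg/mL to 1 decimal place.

τ/t½ = 20/25 ≈ 0.8, so fraction remaining f = (1/2)^(20/25) ≈ 0.5743.
At steady state, accumulation factor R = 1/(1 − e^(−kτ)) ≈ 2.3491.
Each bolus raises the concentration by D/Vd = 1875/48 ≈ 39.062 μg/mL.
Steady-state peak Cmax,ss = C₀·R ≈ 39.062 × 2.3491 ≈ 91.761 μg/mL.
Peak 91.8 μg/mL vs MTC 125 μg/mL: below toxic threshold.

91.8 μg/mL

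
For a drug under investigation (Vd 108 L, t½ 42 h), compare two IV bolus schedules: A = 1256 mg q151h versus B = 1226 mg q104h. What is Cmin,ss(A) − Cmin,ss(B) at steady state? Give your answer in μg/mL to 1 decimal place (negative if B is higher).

-1.4 μg/mL

Regimen A: f = (1/2)^(151/42) ≈ 0.0827; Cmin,ss = (1256/108)·f/(1−f) ≈ 1.048 μg/mL.
Regimen B: f = (1/2)^(104/42) ≈ 0.1797; Cmin,ss = (1226/108)·f/(1−f) ≈ 2.487 μg/mL.
Difference ≈ 1.048 − 2.487 ≈ -1.439 μg/mL.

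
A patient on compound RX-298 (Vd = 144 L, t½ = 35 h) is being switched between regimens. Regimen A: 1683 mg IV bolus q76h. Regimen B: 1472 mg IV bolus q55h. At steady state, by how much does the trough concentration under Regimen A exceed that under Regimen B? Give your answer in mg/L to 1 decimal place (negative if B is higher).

-1.8 mg/L

Regimen A: f = (1/2)^(76/35) ≈ 0.2220; Cmin,ss = (1683/144)·f/(1−f) ≈ 3.335 mg/L.
Regimen B: f = (1/2)^(55/35) ≈ 0.3365; Cmin,ss = (1472/144)·f/(1−f) ≈ 5.184 mg/L.
Difference ≈ 3.335 − 5.184 ≈ -1.849 mg/L.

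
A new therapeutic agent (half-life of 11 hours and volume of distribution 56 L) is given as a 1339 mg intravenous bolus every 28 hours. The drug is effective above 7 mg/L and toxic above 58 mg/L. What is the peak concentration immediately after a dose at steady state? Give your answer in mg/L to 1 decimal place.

Over one 28-h interval, 28/11 ≈ 2.5455 half-lives elapse, leaving f ≈ 0.1713 of each dose.
At steady state, accumulation factor R = 1/(1 − e^(−kτ)) ≈ 1.2067.
Single-dose peak C₀ = D/Vd = 1339/56 ≈ 23.911 mg/L.
Cmax,ss = C₀/(1 − f) ≈ 23.911/0.8287 ≈ 28.854 mg/L.
Peak 28.9 mg/L vs MTC 58 mg/L: below toxic threshold.

28.9 mg/L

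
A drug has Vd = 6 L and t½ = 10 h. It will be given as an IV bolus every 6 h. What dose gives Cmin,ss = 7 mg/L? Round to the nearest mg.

22 mg

τ/t½ = 6/10 ≈ 0.6, so f = (1/2)^(6/10) ≈ 0.659754.
Cmin,ss = (D/Vd)·f/(1−f), so D = Cmin,ss·Vd·(1−f)/f.
D = 7 × 6 × (1−f)/f ≈ 7 × 6 × 0.51572 ≈ 21.66 mg.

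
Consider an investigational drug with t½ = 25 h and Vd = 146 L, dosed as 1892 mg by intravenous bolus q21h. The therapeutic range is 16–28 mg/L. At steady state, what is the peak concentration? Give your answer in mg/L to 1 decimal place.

k = ln2/t½ = ln2/25 ≈ 0.027726 h⁻¹; fraction remaining f = e^(−kτ) = e^(−0.027726×21) ≈ 0.5586.
At steady state, accumulation factor R = 1/(1 − e^(−kτ)) ≈ 2.2655.
Each bolus raises the concentration by D/Vd = 1892/146 ≈ 12.959 mg/L.
Cmax,ss = C₀/(1 − f) ≈ 12.959/0.4414 ≈ 29.359 mg/L.
Peak 29.4 mg/L vs MTC 28 mg/L: exceeds toxic threshold.

29.4 mg/L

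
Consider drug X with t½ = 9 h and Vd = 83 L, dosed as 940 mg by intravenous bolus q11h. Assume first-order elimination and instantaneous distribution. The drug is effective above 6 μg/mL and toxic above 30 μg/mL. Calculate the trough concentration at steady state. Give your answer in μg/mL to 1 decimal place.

8.5 μg/mL

Over one 11-h interval, 11/9 ≈ 1.2222 half-lives elapse, leaving f ≈ 0.4286 of each dose.
Each bolus raises the concentration by D/Vd = 940/83 ≈ 11.325 μg/mL.
Steady-state trough Cmin,ss = C₀·f/(1−f) ≈ 11.325 × 0.4286/0.5714 ≈ 8.495 μg/mL.
Trough 8.5 μg/mL vs MEC 6 μg/mL: adequate.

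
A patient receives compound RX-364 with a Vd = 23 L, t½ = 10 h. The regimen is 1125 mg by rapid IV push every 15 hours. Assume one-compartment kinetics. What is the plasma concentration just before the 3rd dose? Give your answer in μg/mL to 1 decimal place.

23.4 μg/mL

f = (1/2)^(τ/t½) = (1/2)^(15/10) ≈ 0.3536.
C₀ = D/Vd = 1125/23 ≈ 48.913 μg/mL.
Before the 3rd dose, 2 doses have been given. Superposition: Cmin = C₀·(f + f²).
≈ 48.913 × (0.3536 + 0.1250) ≈ 48.913 × 0.4786 ≈ 23.410 μg/mL.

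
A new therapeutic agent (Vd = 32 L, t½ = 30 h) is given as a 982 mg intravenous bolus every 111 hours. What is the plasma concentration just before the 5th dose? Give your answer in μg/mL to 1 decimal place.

f = (1/2)^(τ/t½) = (1/2)^(111/30) ≈ 0.0769.
C₀ = D/Vd = 982/32 ≈ 30.688 μg/mL.
Before the 5th dose, 4 doses have been given. Superposition: Cmin = C₀·(f + f² + … + f^4).
≈ 30.688 × (0.0769 + 0.0059 + 0.0005 + 0.0000) ≈ 30.688 × 0.0833 ≈ 2.556 μg/mL.

2.6 μg/mL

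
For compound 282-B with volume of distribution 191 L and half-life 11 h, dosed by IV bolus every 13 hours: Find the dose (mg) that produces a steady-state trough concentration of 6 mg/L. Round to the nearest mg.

1454 mg

τ/t½ = 13/11 ≈ 1.1818, so f = (1/2)^(13/11) ≈ 0.440796.
Cmin,ss = (D/Vd)·f/(1−f), so D = Cmin,ss·Vd·(1−f)/f.
D = 6 × 191 × (1−f)/f ≈ 6 × 191 × 1.26862 ≈ 1453.84 mg.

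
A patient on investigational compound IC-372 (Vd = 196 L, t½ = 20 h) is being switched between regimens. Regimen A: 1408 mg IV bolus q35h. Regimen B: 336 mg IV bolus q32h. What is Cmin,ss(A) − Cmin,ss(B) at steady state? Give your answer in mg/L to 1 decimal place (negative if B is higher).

2.2 mg/L

Regimen A: f = (1/2)^(35/20) ≈ 0.2973; Cmin,ss = (1408/196)·f/(1−f) ≈ 3.039 mg/L.
Regimen B: f = (1/2)^(32/20) ≈ 0.3299; Cmin,ss = (336/196)·f/(1−f) ≈ 0.844 mg/L.
Difference ≈ 3.039 − 0.844 ≈ 2.195 mg/L.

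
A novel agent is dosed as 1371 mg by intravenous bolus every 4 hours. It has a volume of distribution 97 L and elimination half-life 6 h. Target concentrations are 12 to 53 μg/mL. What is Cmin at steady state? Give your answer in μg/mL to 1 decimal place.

τ/t½ = 4/6 ≈ 0.66667, so fraction remaining f = (1/2)^(4/6) ≈ 0.6300.
Accumulation ratio R = 1/(1 − f) ≈ 1/0.3700 ≈ 2.7027.
Each bolus raises the concentration by D/Vd = 1371/97 ≈ 14.134 μg/mL.
Steady-state peak Cmax,ss = C₀·R ≈ 14.134 × 2.7027 ≈ 38.200 μg/mL.
Steady-state trough Cmin,ss = Cmax,ss·f ≈ 38.200 × 0.6300 ≈ 24.066 μg/mL.
Trough 24.1 μg/mL vs MEC 12 μg/mL: adequate.

24.1 μg/mL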